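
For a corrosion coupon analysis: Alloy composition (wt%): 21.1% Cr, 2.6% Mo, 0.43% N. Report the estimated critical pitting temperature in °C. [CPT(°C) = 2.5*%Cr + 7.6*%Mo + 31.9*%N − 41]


Apply the ASTM G48 empirical CPT estimate: CPT(°C) = 2.5*%Cr + 7.6*%Mo + 31.9*%N − 41
2.5*21.1 = 52.75; 7.6*2.6 = 19.76; 31.9*0.43 = 13.717
CPT = 52.75 + 19.76 + 13.717 − 41 = 45.227 °C
Rounded to 0.1 °C: CPT ≈ 45.2 °C

45.2 °C


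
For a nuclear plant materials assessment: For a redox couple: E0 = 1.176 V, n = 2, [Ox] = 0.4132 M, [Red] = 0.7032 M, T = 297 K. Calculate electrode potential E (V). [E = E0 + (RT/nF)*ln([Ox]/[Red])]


Apply the Nernst equation: E = E0 + (RT/nF)*ln([Ox]/[Red])
Step 1: RT/nF = 8.314*297/(2*96485) = 0.01279607 V
Step 2: [Ox]/[Red] = 0.4132/0.7032 = 0.5876
Step 3: ln(0.5876) = -0.531709
Step 4: correction = 0.01279607 * -0.531709 = -0.007 V
E = 1.176 + -0.007 = 1.169 V

1.169 V


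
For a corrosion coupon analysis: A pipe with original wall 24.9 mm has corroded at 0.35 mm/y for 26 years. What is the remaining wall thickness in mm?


Remaining wall = original − CR × time
t = 24.9 − 0.35*26 = 24.9 − 9.1 = 15.8 mm

15.8 mm


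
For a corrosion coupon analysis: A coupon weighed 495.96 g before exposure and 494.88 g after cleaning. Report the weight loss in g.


Weight loss = initial − final
WL = 495.96 − 494.88 = 1.08 g

1.08 g


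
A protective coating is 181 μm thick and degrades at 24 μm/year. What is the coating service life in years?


Service life = thickness / degradation rate
Life = 181 / 24 = 7.5 years

7.5 years


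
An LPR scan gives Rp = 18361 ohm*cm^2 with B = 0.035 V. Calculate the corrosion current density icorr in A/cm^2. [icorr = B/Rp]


Apply the Stern-Geary relation: icorr = B / Rp
icorr = 0.035 / 18361 = 1.906×10^-6 A/cm^2

1.906×10^-6 A/cm^2


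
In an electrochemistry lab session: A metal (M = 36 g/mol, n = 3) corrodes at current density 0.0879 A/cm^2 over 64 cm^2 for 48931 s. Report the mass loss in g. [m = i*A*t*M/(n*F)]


Apply Faraday's law: m = i*A*t*M / (n*F)
Total charge passed Q = i*A*t = 0.0879*64*48931 = 275266.2336 C
m = Q*M/(n*F) = 275266.2336*36/(3*96485) = 34.23532 g

34.23532 g


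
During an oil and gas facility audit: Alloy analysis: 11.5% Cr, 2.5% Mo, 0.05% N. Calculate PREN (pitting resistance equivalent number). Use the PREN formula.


Apply the PREN formula: PREN = Cr + 3.3*Mo + 16*N
PREN = 11.5 + 3.3*2.5 + 16*0.05
PREN = 11.5 + 8.25 + 0.8 = 20.55

20.55


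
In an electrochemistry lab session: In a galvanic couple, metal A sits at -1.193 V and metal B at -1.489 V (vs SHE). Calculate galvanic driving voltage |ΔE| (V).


Driving voltage is the absolute potential difference.
|ΔE| = |-1.193 − (-1.489)| = 0.296 V

0.296 V


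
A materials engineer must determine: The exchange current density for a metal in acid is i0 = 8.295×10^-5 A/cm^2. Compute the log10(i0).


i0 = 8.295×10^-5 A/cm^2
log10(i0) = -4.081

-4.081


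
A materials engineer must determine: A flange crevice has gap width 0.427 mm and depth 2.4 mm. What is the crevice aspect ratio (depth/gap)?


Aspect ratio = depth / gap
Ratio = 2.4 / 0.427 = 5.6

5.6


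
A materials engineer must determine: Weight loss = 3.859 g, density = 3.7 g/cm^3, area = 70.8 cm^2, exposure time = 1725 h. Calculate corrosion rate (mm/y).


Apply the mm/y weight-loss relation: CR = 87600 * W / (D * A * T)
Numerator: 87600 * 3.859 = 338048.4
Denominator: 3.7 * 70.8 * 1725 = 451881.0
CR = 338048.4 / 451881.0 = 0.748092 mm/y

0.748092 mm/y


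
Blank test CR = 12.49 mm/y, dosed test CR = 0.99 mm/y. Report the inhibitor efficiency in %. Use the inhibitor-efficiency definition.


Apply the inhibitor-efficiency definition: IE = (CR_blank − CR_inh)/CR_blank × 100
IE = (12.49 − 0.99) / 12.49 × 100
IE = 11.5 / 12.49 × 100 = 92.1 %

92.1 %


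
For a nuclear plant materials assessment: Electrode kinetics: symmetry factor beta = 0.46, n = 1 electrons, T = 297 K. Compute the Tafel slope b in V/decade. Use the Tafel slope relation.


Apply the Tafel slope relation: b = 2.303*R*T/(beta*n*F)
Numerator: 2.303 * 8.314 * 297 = 5686.7
Denominator: 0.46 * 1 * 96485 = 44383.1
b = 5686.7 / 44383.1 = 0.1281 V/decade

0.1281 V/decade


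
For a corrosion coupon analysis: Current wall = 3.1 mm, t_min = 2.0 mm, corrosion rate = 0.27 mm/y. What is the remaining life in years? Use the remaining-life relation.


Apply the remaining-life relation: RL = (t_current − t_min) / CR
RL = (3.1 − 2.0) / 0.27 = 1.1 / 0.27 = 4.1 years

4.1 years


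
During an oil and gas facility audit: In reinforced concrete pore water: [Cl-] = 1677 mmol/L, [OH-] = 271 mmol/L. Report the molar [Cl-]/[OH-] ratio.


Threshold parameter = [Cl-] / [OH-] (molar basis; both in mmol/L, so units cancel)
Ratio = 1677 / 271 = 6.19

6.19


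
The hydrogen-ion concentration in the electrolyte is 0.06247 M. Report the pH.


pH = −log10[H+]
pH = −log10(0.06247) = 1.2

1.2


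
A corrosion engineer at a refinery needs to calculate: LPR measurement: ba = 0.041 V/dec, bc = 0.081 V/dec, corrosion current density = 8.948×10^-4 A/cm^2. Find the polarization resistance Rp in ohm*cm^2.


Apply the Stern-Geary equation: Rp = ba*bc / (2.303*icorr*(ba+bc))
ba*bc = 0.041*0.081 = 0.003321
ba+bc = 0.122; 2.303*icorr*(ba+bc) = 2.303*8.948×10^-4*0.122 = 2.5140838×10^-4
Rp = 0.003321 / 2.5140838×10^-4 = 13.2 ohm*cm^2

13.2 ohm*cm^2


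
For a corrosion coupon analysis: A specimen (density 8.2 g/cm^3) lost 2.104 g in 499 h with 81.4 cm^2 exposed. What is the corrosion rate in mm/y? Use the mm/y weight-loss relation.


Apply the mm/y weight-loss relation: CR = 87600 * W / (D * A * T)
Numerator: 87600 * 2.104 = 184310.4
Denominator: 8.2 * 81.4 * 499 = 333072.52
CR = 184310.4 / 333072.52 = 0.5534 mm/y

0.5534 mm/y


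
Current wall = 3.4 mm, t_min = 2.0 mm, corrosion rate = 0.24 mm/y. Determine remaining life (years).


Apply the remaining-life relation: RL = (t_current − t_min) / CR
RL = (3.4 − 2.0) / 0.24 = 1.4 / 0.24 = 5.8 years

5.8 years


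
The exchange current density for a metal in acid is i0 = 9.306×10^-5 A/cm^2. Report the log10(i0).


i0 = 9.306×10^-5 A/cm^2
log10(i0) = -4.031

-4.031


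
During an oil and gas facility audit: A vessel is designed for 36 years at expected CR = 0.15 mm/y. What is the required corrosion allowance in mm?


Corrosion allowance = CR × design life
CA = 0.15 * 36 = 5.4 mm

5.4 mm


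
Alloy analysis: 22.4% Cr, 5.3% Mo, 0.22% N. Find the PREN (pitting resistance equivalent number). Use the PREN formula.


Apply the PREN formula: PREN = Cr + 3.3*Mo + 16*N
PREN = 22.4 + 3.3*5.3 + 16*0.22
PREN = 22.4 + 17.49 + 3.52 = 43.41

43.41


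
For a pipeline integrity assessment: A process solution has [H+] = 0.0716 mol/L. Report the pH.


pH = −log10[H+]
pH = −log10(0.0716) = 1.15

1.15


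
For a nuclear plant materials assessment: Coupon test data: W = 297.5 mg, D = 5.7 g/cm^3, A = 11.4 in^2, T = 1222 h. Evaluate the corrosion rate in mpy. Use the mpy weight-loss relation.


Apply the mpy weight-loss relation: CR = 534 * W / (D * A * T)
Numerator: 534 * 297.5 = 158865.0
Denominator: 5.7 * 11.4 * 1222 = 79405.56
CR = 158865.0 / 79405.56 = 2.001 mpy

2.001 mpy


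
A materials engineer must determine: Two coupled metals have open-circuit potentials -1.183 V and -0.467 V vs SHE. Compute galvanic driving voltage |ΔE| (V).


Driving voltage is the absolute potential difference.
|ΔE| = |-1.183 − (-0.467)| = 0.716 V

0.716 V


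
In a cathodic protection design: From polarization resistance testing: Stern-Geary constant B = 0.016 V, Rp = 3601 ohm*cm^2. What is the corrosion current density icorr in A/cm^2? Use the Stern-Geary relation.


Apply the Stern-Geary relation: icorr = B / Rp
icorr = 0.016 / 3601 = 4.443×10^-6 A/cm^2

4.443×10^-6 A/cm^2


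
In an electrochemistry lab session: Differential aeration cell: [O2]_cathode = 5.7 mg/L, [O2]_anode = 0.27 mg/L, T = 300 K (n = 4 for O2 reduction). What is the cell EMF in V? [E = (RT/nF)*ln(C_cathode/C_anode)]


Apply the Nernst concentration-cell relation: E = (RT/nF)*ln(C_cathode/C_anode)
RT/nF = 8.314*300/(4*96485) = 0.00646266 V
ln(5.7/0.27) = 3.0498
E = 0.00646266 * 3.0498 = 0.01971 V

0.01971 V


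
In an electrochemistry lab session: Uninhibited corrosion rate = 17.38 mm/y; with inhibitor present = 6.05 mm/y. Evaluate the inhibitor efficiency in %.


Apply the inhibitor-efficiency definition: IE = (CR_blank − CR_inh)/CR_blank × 100
IE = (17.38 − 6.05) / 17.38 × 100
IE = 11.33 / 17.38 × 100 = 65.2 %

65.2 %


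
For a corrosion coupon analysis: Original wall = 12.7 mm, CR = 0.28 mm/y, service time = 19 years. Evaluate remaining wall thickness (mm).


Remaining wall = original − CR × time
t = 12.7 − 0.28*19 = 12.7 − 5.32 = 7.38 mm

7.38 mm


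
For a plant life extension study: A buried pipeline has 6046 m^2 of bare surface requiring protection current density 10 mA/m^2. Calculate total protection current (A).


I = area * current density, then convert mA → A (÷1000)
I = 6046 * 10 / 1000 = 60.46 A

60.46 A


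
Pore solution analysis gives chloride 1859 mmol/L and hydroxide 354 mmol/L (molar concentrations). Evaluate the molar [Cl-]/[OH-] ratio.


Threshold parameter = [Cl-] / [OH-] (molar basis; both in mmol/L, so units cancel)
Ratio = 1859 / 354 = 5.25

5.25


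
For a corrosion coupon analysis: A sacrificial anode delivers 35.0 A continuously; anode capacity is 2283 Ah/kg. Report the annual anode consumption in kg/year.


Annual consumption = current * hours per year / capacity
Rate = 35.0 * 8760 / 2283 = 134.3 kg/year

134.3 kg/year


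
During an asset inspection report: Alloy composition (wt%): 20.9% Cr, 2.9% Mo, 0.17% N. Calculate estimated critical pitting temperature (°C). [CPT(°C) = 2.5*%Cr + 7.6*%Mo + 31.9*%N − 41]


Apply the ASTM G48 empirical CPT estimate: CPT(°C) = 2.5*%Cr + 7.6*%Mo + 31.9*%N − 41
2.5*20.9 = 52.25; 7.6*2.9 = 22.04; 31.9*0.17 = 5.423
CPT = 52.25 + 22.04 + 5.423 − 41 = 38.713 °C
Rounded to 0.1 °C: CPT ≈ 38.7 °C

38.7 °C


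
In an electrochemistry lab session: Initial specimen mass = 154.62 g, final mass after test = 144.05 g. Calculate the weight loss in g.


Weight loss = initial − final
WL = 154.62 − 144.05 = 10.57 g

10.57 g


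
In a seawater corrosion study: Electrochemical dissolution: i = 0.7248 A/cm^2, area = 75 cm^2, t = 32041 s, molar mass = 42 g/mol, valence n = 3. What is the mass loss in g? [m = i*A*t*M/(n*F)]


Apply Faraday's law: m = i*A*t*M / (n*F)
Total charge passed Q = i*A*t = 0.7248*75*32041 = 1741748.76 C
m = Q*M/(n*F) = 1741748.76*42/(3*96485) = 252.7282 g

252.7282 g


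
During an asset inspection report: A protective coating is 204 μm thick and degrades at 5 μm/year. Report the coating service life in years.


Service life = thickness / degradation rate
Life = 204 / 5 = 40.8 years

40.8 years


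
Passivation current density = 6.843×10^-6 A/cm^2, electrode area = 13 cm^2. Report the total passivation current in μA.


I = i_pass * A, then convert A → μA (×10^6)
I = 6.843×10^-6 * 13 * 10^6 = 88.96 μA

88.96 μA


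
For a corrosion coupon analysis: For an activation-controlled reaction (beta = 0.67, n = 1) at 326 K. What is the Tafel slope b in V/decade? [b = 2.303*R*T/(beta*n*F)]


Apply the Tafel slope relation: b = 2.303*R*T/(beta*n*F)
Numerator: 2.303 * 8.314 * 326 = 6241.97
Denominator: 0.67 * 1 * 96485 = 64644.95
b = 6241.97 / 64644.95 = 0.0966 V/decade

0.0966 V/decade


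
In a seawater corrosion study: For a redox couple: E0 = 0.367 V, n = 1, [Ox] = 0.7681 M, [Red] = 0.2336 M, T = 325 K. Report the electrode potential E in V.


Apply the Nernst equation: E = E0 + (RT/nF)*ln([Ox]/[Red])
Step 1: RT/nF = 8.314*325/(1*96485) = 0.02800487 V
Step 2: [Ox]/[Red] = 0.7681/0.2336 = 3.288099
Step 3: ln(3.288099) = 1.19031
Step 4: correction = 0.02800487 * 1.19031 = 0.033 V
E = 0.367 + 0.033 = 0.4 V

0.4 V


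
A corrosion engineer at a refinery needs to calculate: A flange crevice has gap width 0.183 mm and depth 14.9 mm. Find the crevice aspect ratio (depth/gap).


Aspect ratio = depth / gap
Ratio = 14.9 / 0.183 = 81.4

81.4


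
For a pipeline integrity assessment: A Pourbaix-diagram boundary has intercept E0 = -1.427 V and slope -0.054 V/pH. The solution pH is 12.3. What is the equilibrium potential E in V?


Apply the Pourbaix line equation: E = E0 + slope*pH
E = -1.427 + (-0.054)*12.3 = -1.427 + (-0.6642) = -2.0912 V
Rounded to 4 decimal places: E = -2.0912 V

-2.0912 V


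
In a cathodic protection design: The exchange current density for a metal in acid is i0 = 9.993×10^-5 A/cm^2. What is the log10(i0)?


i0 = 9.993×10^-5 A/cm^2
log10(i0) = -4.0

-4.0


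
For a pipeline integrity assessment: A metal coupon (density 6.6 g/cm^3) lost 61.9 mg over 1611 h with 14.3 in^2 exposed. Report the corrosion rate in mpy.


Apply the mpy weight-loss relation: CR = 534 * W / (D * A * T)
Numerator: 534 * 61.9 = 33054.6
Denominator: 6.6 * 14.3 * 1611 = 152046.18
CR = 33054.6 / 152046.18 = 0.2174 mpy

0.2174 mpy


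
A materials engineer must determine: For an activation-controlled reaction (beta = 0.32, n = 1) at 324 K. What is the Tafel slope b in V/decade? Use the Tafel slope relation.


Apply the Tafel slope relation: b = 2.303*R*T/(beta*n*F)
Numerator: 2.303 * 8.314 * 324 = 6203.67
Denominator: 0.32 * 1 * 96485 = 30875.2
b = 6203.67 / 30875.2 = 0.201 V/decade

0.201 V/decade


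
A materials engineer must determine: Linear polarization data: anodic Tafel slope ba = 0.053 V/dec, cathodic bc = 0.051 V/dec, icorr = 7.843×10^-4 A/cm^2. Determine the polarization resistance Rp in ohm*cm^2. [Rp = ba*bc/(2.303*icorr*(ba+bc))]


Apply the Stern-Geary equation: Rp = ba*bc / (2.303*icorr*(ba+bc))
ba*bc = 0.053*0.051 = 0.002703
ba+bc = 0.104; 2.303*icorr*(ba+bc) = 2.303*7.843×10^-4*0.104 = 1.8784926×10^-4
Rp = 0.002703 / 1.8784926×10^-4 = 14.4 ohm*cm^2

14.4 ohm*cm^2


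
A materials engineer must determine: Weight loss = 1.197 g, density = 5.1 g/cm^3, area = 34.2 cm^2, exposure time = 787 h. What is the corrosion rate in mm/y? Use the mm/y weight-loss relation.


Apply the mm/y weight-loss relation: CR = 87600 * W / (D * A * T)
Numerator: 87600 * 1.197 = 104857.2
Denominator: 5.1 * 34.2 * 787 = 137268.54
CR = 104857.2 / 137268.54 = 0.7639 mm/y

0.7639 mm/y


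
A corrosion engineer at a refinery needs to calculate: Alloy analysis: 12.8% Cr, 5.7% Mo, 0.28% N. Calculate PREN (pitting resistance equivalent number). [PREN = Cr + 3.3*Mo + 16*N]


Apply the PREN formula: PREN = Cr + 3.3*Mo + 16*N
PREN = 12.8 + 3.3*5.7 + 16*0.28
PREN = 12.8 + 18.81 + 4.48 = 36.09

36.09


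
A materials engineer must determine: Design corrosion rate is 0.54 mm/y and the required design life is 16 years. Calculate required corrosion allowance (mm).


Corrosion allowance = CR × design life
CA = 0.54 * 16 = 8.64 mm

8.64 mm


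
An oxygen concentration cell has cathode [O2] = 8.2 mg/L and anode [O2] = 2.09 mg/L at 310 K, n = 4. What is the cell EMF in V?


Apply the Nernst concentration-cell relation: E = (RT/nF)*ln(C_cathode/C_anode)
RT/nF = 8.314*310/(4*96485) = 0.00667808 V
ln(8.2/2.09) = 1.36697
E = 0.00667808 * 1.36697 = 0.00913 V

0.00913 V


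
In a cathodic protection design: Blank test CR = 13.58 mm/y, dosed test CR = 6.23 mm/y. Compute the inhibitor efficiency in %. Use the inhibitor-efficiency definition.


Apply the inhibitor-efficiency definition: IE = (CR_blank − CR_inh)/CR_blank × 100
IE = (13.58 − 6.23) / 13.58 × 100
IE = 7.35 / 13.58 × 100 = 54.1 %

54.1 %


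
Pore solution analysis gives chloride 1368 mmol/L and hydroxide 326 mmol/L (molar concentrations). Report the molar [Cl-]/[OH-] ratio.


Threshold parameter = [Cl-] / [OH-] (molar basis; both in mmol/L, so units cancel)
Ratio = 1368 / 326 = 4.2

4.2


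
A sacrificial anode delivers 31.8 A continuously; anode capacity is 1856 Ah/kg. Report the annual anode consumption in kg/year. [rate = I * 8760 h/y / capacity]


Annual consumption = current * hours per year / capacity
Rate = 31.8 * 8760 / 1856 = 150.1 kg/year

150.1 kg/year


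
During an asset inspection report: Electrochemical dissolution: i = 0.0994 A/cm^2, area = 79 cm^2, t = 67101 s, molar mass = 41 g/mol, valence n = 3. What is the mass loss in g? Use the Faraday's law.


Apply Faraday's law: m = i*A*t*M / (n*F)
Total charge passed Q = i*A*t = 0.0994*79*67101 = 526917.3126 C
m = Q*M/(n*F) = 526917.3126*41/(3*96485) = 74.63547 g

74.63547 g


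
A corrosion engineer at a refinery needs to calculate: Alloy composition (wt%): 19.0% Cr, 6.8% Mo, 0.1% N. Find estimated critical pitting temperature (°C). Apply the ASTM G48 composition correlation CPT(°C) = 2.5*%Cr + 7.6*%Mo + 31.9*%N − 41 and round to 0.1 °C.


Apply the ASTM G48 empirical CPT estimate: CPT(°C) = 2.5*%Cr + 7.6*%Mo + 31.9*%N − 41
2.5*19.0 = 47.5; 7.6*6.8 = 51.68; 31.9*0.1 = 3.19
CPT = 47.5 + 51.68 + 3.19 − 41 = 61.37 °C
Rounded to 0.1 °C: CPT ≈ 61.4 °C

61.4 °C


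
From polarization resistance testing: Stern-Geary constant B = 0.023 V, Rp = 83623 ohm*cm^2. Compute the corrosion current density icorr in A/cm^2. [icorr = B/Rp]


Apply the Stern-Geary relation: icorr = B / Rp
icorr = 0.023 / 83623 = 2.75×10^-7 A/cm^2

2.75×10^-7 A/cm^2


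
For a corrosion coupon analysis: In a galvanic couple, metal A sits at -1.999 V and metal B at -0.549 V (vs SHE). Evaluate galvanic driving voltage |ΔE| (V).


Driving voltage is the absolute potential difference.
|ΔE| = |-1.999 − (-0.549)| = 1.45 V

1.45 V


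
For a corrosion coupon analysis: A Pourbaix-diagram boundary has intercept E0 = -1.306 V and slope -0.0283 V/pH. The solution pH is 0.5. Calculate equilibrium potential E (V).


Apply the Pourbaix line equation: E = E0 + slope*pH
E = -1.306 + (-0.0283)*0.5 = -1.306 + (-0.01415) = -1.32015 V
Rounded to 4 decimal places: E = -1.3202 V

-1.3202 V


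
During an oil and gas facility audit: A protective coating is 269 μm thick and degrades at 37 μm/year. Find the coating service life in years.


Service life = thickness / degradation rate
Life = 269 / 37 = 7.3 years

7.3 years


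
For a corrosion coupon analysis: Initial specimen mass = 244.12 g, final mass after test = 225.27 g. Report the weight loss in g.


Weight loss = initial − final
WL = 244.12 − 225.27 = 18.85 g

18.85 g


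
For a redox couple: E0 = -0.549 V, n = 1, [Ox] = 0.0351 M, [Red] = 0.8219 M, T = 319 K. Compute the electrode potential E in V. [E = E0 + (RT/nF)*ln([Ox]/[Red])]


Apply the Nernst equation: E = E0 + (RT/nF)*ln([Ox]/[Red])
Step 1: RT/nF = 8.314*319/(1*96485) = 0.02748786 V
Step 2: [Ox]/[Red] = 0.0351/0.8219 = 0.042706
Step 3: ln(0.042706) = -3.153416
Step 4: correction = 0.02748786 * -3.153416 = -0.087 V
E = -0.549 + -0.087 = -0.636 V

-0.636 V


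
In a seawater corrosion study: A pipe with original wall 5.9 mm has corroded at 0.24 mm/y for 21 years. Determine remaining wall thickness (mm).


Remaining wall = original − CR × time
t = 5.9 − 0.24*21 = 5.9 − 5.04 = 0.86 mm

0.86 mm


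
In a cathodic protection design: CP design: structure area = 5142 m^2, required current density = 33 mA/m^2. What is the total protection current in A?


I = area * current density, then convert mA → A (÷1000)
I = 5142 * 33 / 1000 = 169.69 A

169.69 A


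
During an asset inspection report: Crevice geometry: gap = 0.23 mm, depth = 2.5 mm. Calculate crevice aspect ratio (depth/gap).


Aspect ratio = depth / gap
Ratio = 2.5 / 0.23 = 10.9

10.9


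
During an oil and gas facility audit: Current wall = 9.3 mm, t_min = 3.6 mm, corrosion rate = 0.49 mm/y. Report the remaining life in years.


Apply the remaining-life relation: RL = (t_current − t_min) / CR
RL = (9.3 − 3.6) / 0.49 = 5.7 / 0.49 = 11.6 years

11.6 years


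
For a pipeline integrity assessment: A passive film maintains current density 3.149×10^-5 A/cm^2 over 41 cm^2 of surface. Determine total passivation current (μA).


I = i_pass * A, then convert A → μA (×10^6)
I = 3.149×10^-5 * 41 * 10^6 = 1291.09 μA

1291.09 μA


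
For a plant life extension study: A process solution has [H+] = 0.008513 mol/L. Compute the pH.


pH = −log10[H+]
pH = −log10(0.008513) = 2.07

2.07


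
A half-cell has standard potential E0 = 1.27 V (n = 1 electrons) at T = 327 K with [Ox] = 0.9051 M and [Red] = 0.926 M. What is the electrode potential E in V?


Apply the Nernst equation: E = E0 + (RT/nF)*ln([Ox]/[Red])
Step 1: RT/nF = 8.314*327/(1*96485) = 0.02817721 V
Step 2: [Ox]/[Red] = 0.9051/0.926 = 0.97743
Step 3: ln(0.97743) = -0.022829
Step 4: correction = 0.02817721 * -0.022829 = -0.0006 V
E = 1.27 + -0.0006 = 1.2694 V

1.2694 V


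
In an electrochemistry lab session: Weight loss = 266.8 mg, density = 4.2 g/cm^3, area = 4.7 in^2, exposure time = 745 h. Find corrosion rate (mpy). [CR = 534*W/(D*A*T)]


Apply the mpy weight-loss relation: CR = 534 * W / (D * A * T)
Numerator: 534 * 266.8 = 142471.2
Denominator: 4.2 * 4.7 * 745 = 14706.3
CR = 142471.2 / 14706.3 = 9.68777 mpy

9.68777 mpy


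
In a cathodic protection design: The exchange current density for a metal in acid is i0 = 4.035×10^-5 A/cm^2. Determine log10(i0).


i0 = 4.035×10^-5 A/cm^2
log10(i0) = -4.394

-4.394


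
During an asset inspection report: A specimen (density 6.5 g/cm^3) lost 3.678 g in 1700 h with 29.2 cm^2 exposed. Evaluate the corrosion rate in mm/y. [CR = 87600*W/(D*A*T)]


Apply the mm/y weight-loss relation: CR = 87600 * W / (D * A * T)
Numerator: 87600 * 3.678 = 322192.8
Denominator: 6.5 * 29.2 * 1700 = 322660.0
CR = 322192.8 / 322660.0 = 0.998552 mm/y

0.998552 mm/y


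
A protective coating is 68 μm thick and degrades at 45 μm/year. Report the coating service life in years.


Service life = thickness / degradation rate
Life = 68 / 45 = 1.5 years

1.5 years


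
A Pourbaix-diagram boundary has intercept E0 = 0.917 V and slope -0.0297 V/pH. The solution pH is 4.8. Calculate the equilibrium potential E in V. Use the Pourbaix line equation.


Apply the Pourbaix line equation: E = E0 + slope*pH
E = 0.917 + (-0.0297)*4.8 = 0.917 + (-0.14256) = 0.77444 V
Rounded to 4 decimal places: E = 0.7744 V

0.7744 V


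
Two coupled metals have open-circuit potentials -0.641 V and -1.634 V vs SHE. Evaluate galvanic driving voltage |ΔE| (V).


Driving voltage is the absolute potential difference.
|ΔE| = |-0.641 − (-1.634)| = 0.993 V

0.993 V


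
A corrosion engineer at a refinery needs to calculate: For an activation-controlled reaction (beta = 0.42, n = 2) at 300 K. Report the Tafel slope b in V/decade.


Apply the Tafel slope relation: b = 2.303*R*T/(beta*n*F)
Numerator: 2.303 * 8.314 * 300 = 5744.14
Denominator: 0.42 * 2 * 96485 = 81047.4
b = 5744.14 / 81047.4 = 0.071 V/decade

0.071 V/decade


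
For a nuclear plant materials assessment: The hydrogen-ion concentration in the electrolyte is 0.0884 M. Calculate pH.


pH = −log10[H+]
pH = −log10(0.0884) = 1.05

1.05


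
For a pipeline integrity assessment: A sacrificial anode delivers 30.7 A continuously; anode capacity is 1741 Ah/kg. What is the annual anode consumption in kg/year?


Annual consumption = current * hours per year / capacity
Rate = 30.7 * 8760 / 1741 = 154.5 kg/year

154.5 kg/year


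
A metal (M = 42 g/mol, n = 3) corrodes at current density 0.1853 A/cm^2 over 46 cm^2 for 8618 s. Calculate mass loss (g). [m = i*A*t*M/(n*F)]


Apply Faraday's law: m = i*A*t*M / (n*F)
Total charge passed Q = i*A*t = 0.1853*46*8618 = 73458.1084 C
m = Q*M/(n*F) = 73458.1084*42/(3*96485) = 10.6588 g

10.6588 g


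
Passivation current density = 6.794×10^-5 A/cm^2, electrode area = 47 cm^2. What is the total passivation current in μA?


I = i_pass * A, then convert A → μA (×10^6)
I = 6.794×10^-5 * 47 * 10^6 = 3193.18 μA

3193.18 μA


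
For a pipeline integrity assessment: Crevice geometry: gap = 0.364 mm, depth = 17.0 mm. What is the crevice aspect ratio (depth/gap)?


Aspect ratio = depth / gap
Ratio = 17.0 / 0.364 = 46.7

46.7


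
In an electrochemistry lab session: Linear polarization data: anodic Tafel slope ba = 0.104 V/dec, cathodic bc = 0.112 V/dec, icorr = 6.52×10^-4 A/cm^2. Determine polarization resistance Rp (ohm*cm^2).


Apply the Stern-Geary equation: Rp = ba*bc / (2.303*icorr*(ba+bc))
ba*bc = 0.104*0.112 = 0.011648
ba+bc = 0.216; 2.303*icorr*(ba+bc) = 2.303*6.52×10^-4*0.216 = 3.243361×10^-4
Rp = 0.011648 / 3.243361×10^-4 = 35.91 ohm*cm^2

35.91 ohm*cm^2


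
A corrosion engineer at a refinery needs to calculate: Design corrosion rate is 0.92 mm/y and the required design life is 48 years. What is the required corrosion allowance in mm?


Corrosion allowance = CR × design life
CA = 0.92 * 48 = 44.16 mm

44.16 mm


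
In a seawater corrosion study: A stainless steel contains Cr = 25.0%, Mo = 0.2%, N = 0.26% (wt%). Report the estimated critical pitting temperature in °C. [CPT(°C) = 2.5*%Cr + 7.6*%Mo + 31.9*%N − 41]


Apply the ASTM G48 empirical CPT estimate: CPT(°C) = 2.5*%Cr + 7.6*%Mo + 31.9*%N − 41
2.5*25.0 = 62.5; 7.6*0.2 = 1.52; 31.9*0.26 = 8.294
CPT = 62.5 + 1.52 + 8.294 − 41 = 31.314 °C
Rounded to 0.1 °C: CPT ≈ 31.3 °C

31.3 °C


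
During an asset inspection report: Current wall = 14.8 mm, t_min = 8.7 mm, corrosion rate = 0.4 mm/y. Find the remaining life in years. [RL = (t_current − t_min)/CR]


Apply the remaining-life relation: RL = (t_current − t_min) / CR
RL = (14.8 − 8.7) / 0.4 = 6.1 / 0.4 = 15.3 years

15.3 years


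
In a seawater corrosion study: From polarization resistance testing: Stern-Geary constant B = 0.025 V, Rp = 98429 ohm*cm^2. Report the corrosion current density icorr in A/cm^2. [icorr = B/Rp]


Apply the Stern-Geary relation: icorr = B / Rp
icorr = 0.025 / 98429 = 2.54×10^-7 A/cm^2

2.54×10^-7 A/cm^2


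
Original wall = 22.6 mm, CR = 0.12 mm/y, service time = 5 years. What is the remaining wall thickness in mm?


Remaining wall = original − CR × time
t = 22.6 − 0.12*5 = 22.6 − 0.6 = 22.0 mm

22.0 mm


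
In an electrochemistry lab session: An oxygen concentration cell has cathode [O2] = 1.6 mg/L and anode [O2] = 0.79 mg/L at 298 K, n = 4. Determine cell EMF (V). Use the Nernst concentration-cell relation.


Apply the Nernst concentration-cell relation: E = (RT/nF)*ln(C_cathode/C_anode)
RT/nF = 8.314*298/(4*96485) = 0.00641958 V
ln(1.6/0.79) = 0.70573
E = 0.00641958 * 0.70573 = 0.00453 V

0.00453 V


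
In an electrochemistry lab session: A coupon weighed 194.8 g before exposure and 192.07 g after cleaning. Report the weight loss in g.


Weight loss = initial − final
WL = 194.8 − 192.07 = 2.73 g

2.73 g


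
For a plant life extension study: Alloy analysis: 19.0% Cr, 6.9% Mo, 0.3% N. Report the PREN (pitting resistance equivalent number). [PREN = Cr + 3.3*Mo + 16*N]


Apply the PREN formula: PREN = Cr + 3.3*Mo + 16*N
PREN = 19.0 + 3.3*6.9 + 16*0.3
PREN = 19.0 + 22.77 + 4.8 = 46.57

46.57


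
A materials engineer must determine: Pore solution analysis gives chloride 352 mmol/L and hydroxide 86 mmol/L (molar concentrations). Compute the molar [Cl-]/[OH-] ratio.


Threshold parameter = [Cl-] / [OH-] (molar basis; both in mmol/L, so units cancel)
Ratio = 352 / 86 = 4.09

4.09


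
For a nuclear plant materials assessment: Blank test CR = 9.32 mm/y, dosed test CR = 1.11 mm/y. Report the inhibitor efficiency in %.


Apply the inhibitor-efficiency definition: IE = (CR_blank − CR_inh)/CR_blank × 100
IE = (9.32 − 1.11) / 9.32 × 100
IE = 8.21 / 9.32 × 100 = 88.1 %

88.1 %


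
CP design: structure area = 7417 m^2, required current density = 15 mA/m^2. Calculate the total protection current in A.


I = area * current density, then convert mA → A (÷1000)
I = 7417 * 15 / 1000 = 111.26 A

111.26 A


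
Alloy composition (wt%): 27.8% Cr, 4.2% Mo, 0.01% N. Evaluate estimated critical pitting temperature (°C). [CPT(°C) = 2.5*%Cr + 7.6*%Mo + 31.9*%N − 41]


Apply the ASTM G48 empirical CPT estimate: CPT(°C) = 2.5*%Cr + 7.6*%Mo + 31.9*%N − 41
2.5*27.8 = 69.5; 7.6*4.2 = 31.92; 31.9*0.01 = 0.319
CPT = 69.5 + 31.92 + 0.319 − 41 = 60.739 °C
Rounded to 0.1 °C: CPT ≈ 60.7 °C

60.7 °C


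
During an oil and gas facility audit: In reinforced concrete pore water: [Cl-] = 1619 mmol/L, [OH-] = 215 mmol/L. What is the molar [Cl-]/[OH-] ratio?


Threshold parameter = [Cl-] / [OH-] (molar basis; both in mmol/L, so units cancel)
Ratio = 1619 / 215 = 7.53

7.53


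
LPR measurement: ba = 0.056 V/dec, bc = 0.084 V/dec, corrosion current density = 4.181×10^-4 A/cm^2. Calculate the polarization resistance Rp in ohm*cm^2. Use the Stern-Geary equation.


Apply the Stern-Geary equation: Rp = ba*bc / (2.303*icorr*(ba+bc))
ba*bc = 0.056*0.084 = 0.004704
ba+bc = 0.14; 2.303*icorr*(ba+bc) = 2.303*4.181×10^-4*0.14 = 1.348038×10^-4
Rp = 0.004704 / 1.348038×10^-4 = 34.9 ohm*cm^2

34.9 ohm*cm^2


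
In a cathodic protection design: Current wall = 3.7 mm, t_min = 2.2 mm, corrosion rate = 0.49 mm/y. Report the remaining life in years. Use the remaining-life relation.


Apply the remaining-life relation: RL = (t_current − t_min) / CR
RL = (3.7 − 2.2) / 0.49 = 1.5 / 0.49 = 3.1 years

3.1 years


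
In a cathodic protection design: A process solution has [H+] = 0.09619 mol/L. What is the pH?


pH = −log10[H+]
pH = −log10(0.09619) = 1.02

1.02


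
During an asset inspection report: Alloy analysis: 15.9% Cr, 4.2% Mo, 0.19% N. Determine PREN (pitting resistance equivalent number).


Apply the PREN formula: PREN = Cr + 3.3*Mo + 16*N
PREN = 15.9 + 3.3*4.2 + 16*0.19
PREN = 15.9 + 13.86 + 3.04 = 32.8

32.8


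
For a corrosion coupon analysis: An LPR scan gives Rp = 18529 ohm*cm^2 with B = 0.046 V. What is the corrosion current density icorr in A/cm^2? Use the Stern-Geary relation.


Apply the Stern-Geary relation: icorr = B / Rp
icorr = 0.046 / 18529 = 2.483×10^-6 A/cm^2

2.483×10^-6 A/cm^2


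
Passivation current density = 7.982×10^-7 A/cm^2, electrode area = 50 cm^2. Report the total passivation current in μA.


I = i_pass * A, then convert A → μA (×10^6)
I = 7.982×10^-7 * 50 * 10^6 = 39.91 μA

39.91 μA


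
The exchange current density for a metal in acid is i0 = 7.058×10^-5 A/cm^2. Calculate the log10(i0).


i0 = 7.058×10^-5 A/cm^2
log10(i0) = -4.151

-4.151


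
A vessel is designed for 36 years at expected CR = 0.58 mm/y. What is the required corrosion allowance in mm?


Corrosion allowance = CR × design life
CA = 0.58 * 36 = 20.88 mm

20.88 mm


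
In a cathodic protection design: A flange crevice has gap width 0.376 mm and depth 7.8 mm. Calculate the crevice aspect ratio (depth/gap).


Aspect ratio = depth / gap
Ratio = 7.8 / 0.376 = 20.7

20.7


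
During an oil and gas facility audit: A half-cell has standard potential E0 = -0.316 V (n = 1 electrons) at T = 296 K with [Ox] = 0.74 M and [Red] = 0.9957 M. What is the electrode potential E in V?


Apply the Nernst equation: E = E0 + (RT/nF)*ln([Ox]/[Red])
Step 1: RT/nF = 8.314*296/(1*96485) = 0.02550598 V
Step 2: [Ox]/[Red] = 0.74/0.9957 = 0.743196
Step 3: ln(0.743196) = -0.296795
Step 4: correction = 0.02550598 * -0.296795 = -0.008 V
E = -0.316 + -0.008 = -0.324 V

-0.324 V


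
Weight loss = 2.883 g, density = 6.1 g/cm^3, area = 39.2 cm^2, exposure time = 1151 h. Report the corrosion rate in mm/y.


Apply the mm/y weight-loss relation: CR = 87600 * W / (D * A * T)
Numerator: 87600 * 2.883 = 252550.8
Denominator: 6.1 * 39.2 * 1151 = 275227.12
CR = 252550.8 / 275227.12 = 0.9176 mm/y

0.9176 mm/y


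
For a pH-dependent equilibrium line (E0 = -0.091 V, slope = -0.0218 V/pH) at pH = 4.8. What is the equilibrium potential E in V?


Apply the Pourbaix line equation: E = E0 + slope*pH
E = -0.091 + (-0.0218)*4.8 = -0.091 + (-0.10464) = -0.19564 V
Rounded to 4 decimal places: E = -0.1956 V

-0.1956 V


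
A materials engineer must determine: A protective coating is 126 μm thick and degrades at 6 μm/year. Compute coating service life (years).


Service life = thickness / degradation rate
Life = 126 / 6 = 21.0 years

21.0 years


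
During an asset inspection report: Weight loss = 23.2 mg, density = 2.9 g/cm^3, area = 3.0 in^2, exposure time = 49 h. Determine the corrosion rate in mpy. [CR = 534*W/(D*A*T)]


Apply the mpy weight-loss relation: CR = 534 * W / (D * A * T)
Numerator: 534 * 23.2 = 12388.8
Denominator: 2.9 * 3.0 * 49 = 426.3
CR = 12388.8 / 426.3 = 29.061 mpy

29.061 mpy


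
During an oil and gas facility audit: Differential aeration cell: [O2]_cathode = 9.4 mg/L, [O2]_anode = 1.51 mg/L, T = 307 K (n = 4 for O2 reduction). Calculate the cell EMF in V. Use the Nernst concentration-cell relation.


Apply the Nernst concentration-cell relation: E = (RT/nF)*ln(C_cathode/C_anode)
RT/nF = 8.314*307/(4*96485) = 0.00661346 V
ln(9.4/1.51) = 1.8286
E = 0.00661346 * 1.8286 = 0.01209 V

0.01209 V


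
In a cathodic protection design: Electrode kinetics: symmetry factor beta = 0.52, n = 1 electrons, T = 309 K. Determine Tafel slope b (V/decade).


Apply the Tafel slope relation: b = 2.303*R*T/(beta*n*F)
Numerator: 2.303 * 8.314 * 309 = 5916.47
Denominator: 0.52 * 1 * 96485 = 50172.2
b = 5916.47 / 50172.2 = 0.1179 V/decade

0.1179 V/decade


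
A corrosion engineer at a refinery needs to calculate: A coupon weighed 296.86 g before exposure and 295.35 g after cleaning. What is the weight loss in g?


Weight loss = initial − final
WL = 296.86 − 295.35 = 1.51 g

1.51 g


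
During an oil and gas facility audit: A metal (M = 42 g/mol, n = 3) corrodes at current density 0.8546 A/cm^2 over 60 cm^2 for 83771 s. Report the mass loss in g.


Apply Faraday's law: m = i*A*t*M / (n*F)
Total charge passed Q = i*A*t = 0.8546*60*83771 = 4295441.796 C
m = Q*M/(n*F) = 4295441.796*42/(3*96485) = 623.27 g

623.27 g


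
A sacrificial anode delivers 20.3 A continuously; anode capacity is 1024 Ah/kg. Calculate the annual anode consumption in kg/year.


Annual consumption = current * hours per year / capacity
Rate = 20.3 * 8760 / 1024 = 173.7 kg/year

173.7 kg/year


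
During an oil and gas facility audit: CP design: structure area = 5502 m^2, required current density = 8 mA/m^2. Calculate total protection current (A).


I = area * current density, then convert mA → A (÷1000)
I = 5502 * 8 / 1000 = 44.02 A

44.02 A


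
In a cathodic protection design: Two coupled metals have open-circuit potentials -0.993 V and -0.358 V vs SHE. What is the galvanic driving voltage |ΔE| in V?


Driving voltage is the absolute potential difference.
|ΔE| = |-0.993 − (-0.358)| = 0.635 V

0.635 V


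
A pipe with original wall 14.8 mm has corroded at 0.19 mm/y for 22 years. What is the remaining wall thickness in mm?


Remaining wall = original − CR × time
t = 14.8 − 0.19*22 = 14.8 − 4.18 = 10.62 mm

10.62 mm


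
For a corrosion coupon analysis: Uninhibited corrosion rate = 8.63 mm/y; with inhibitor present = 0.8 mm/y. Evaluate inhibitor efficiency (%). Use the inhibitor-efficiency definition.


Apply the inhibitor-efficiency definition: IE = (CR_blank − CR_inh)/CR_blank × 100
IE = (8.63 − 0.8) / 8.63 × 100
IE = 7.83 / 8.63 × 100 = 90.7 %

90.7 %


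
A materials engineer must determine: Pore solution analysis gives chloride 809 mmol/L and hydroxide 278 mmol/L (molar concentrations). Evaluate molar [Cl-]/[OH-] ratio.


Threshold parameter = [Cl-] / [OH-] (molar basis; both in mmol/L, so units cancel)
Ratio = 809 / 278 = 2.91

2.91


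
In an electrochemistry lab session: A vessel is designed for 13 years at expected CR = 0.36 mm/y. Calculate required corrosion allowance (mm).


Corrosion allowance = CR × design life
CA = 0.36 * 13 = 4.68 mm

4.68 mm


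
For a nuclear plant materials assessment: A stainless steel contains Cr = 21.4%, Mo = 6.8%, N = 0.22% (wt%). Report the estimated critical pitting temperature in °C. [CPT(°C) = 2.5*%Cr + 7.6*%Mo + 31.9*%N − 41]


Apply the ASTM G48 empirical CPT estimate: CPT(°C) = 2.5*%Cr + 7.6*%Mo + 31.9*%N − 41
2.5*21.4 = 53.5; 7.6*6.8 = 51.68; 31.9*0.22 = 7.018
CPT = 53.5 + 51.68 + 7.018 − 41 = 71.198 °C
Rounded to 0.1 °C: CPT ≈ 71.2 °C

71.2 °C


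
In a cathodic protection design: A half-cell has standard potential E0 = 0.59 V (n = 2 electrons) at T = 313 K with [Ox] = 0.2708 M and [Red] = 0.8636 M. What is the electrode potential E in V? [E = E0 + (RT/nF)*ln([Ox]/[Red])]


Apply the Nernst equation: E = E0 + (RT/nF)*ln([Ox]/[Red])
Step 1: RT/nF = 8.314*313/(2*96485) = 0.01348542 V
Step 2: [Ox]/[Red] = 0.2708/0.8636 = 0.313571
Step 3: ln(0.313571) = -1.159729
Step 4: correction = 0.01348542 * -1.159729 = -0.0156 V
E = 0.59 + -0.0156 = 0.5744 V

0.5744 V


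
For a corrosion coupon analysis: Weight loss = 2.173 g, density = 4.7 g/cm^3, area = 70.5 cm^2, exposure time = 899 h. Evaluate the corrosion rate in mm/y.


Apply the mm/y weight-loss relation: CR = 87600 * W / (D * A * T)
Numerator: 87600 * 2.173 = 190354.8
Denominator: 4.7 * 70.5 * 899 = 297883.65
CR = 190354.8 / 297883.65 = 0.639024 mm/y

0.639024 mm/y


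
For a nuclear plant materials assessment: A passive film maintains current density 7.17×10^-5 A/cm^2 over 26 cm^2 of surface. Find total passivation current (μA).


I = i_pass * A, then convert A → μA (×10^6)
I = 7.17×10^-5 * 26 * 10^6 = 1864.2 μA

1864.2 μA


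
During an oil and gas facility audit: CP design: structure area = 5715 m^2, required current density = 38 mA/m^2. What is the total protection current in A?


I = area * current density, then convert mA → A (÷1000)
I = 5715 * 38 / 1000 = 217.17 A

217.17 A


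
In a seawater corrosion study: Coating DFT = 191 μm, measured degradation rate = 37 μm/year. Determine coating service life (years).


Service life = thickness / degradation rate
Life = 191 / 37 = 5.2 years

5.2 years


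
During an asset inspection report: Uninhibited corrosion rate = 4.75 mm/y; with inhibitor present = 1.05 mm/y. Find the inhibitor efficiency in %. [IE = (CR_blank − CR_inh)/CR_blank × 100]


Apply the inhibitor-efficiency definition: IE = (CR_blank − CR_inh)/CR_blank × 100
IE = (4.75 − 1.05) / 4.75 × 100
IE = 3.7 / 4.75 × 100 = 77.9 %

77.9 %


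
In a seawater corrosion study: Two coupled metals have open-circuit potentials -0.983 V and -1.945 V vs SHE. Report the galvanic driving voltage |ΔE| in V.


Driving voltage is the absolute potential difference.
|ΔE| = |-0.983 − (-1.945)| = 0.962 V

0.962 V


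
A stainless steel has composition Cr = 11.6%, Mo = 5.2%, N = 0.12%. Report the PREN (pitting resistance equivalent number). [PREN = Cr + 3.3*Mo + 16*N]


Apply the PREN formula: PREN = Cr + 3.3*Mo + 16*N
PREN = 11.6 + 3.3*5.2 + 16*0.12
PREN = 11.6 + 17.16 + 1.92 = 30.68

30.68


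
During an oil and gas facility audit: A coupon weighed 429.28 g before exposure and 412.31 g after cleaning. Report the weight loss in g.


Weight loss = initial − final
WL = 429.28 − 412.31 = 16.97 g

16.97 g


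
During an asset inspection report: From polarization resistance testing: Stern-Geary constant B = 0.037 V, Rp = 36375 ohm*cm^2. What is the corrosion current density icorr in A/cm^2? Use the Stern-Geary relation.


Apply the Stern-Geary relation: icorr = B / Rp
icorr = 0.037 / 36375 = 1.017×10^-6 A/cm^2

1.017×10^-6 A/cm^2


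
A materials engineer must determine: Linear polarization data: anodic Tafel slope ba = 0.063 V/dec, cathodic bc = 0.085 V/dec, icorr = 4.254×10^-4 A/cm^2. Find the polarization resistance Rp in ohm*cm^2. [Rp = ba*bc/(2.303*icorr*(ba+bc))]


Apply the Stern-Geary equation: Rp = ba*bc / (2.303*icorr*(ba+bc))
ba*bc = 0.063*0.085 = 0.005355
ba+bc = 0.148; 2.303*icorr*(ba+bc) = 2.303*4.254×10^-4*0.148 = 1.4499504×10^-4
Rp = 0.005355 / 1.4499504×10^-4 = 36.9 ohm*cm^2

36.9 ohm*cm^2
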